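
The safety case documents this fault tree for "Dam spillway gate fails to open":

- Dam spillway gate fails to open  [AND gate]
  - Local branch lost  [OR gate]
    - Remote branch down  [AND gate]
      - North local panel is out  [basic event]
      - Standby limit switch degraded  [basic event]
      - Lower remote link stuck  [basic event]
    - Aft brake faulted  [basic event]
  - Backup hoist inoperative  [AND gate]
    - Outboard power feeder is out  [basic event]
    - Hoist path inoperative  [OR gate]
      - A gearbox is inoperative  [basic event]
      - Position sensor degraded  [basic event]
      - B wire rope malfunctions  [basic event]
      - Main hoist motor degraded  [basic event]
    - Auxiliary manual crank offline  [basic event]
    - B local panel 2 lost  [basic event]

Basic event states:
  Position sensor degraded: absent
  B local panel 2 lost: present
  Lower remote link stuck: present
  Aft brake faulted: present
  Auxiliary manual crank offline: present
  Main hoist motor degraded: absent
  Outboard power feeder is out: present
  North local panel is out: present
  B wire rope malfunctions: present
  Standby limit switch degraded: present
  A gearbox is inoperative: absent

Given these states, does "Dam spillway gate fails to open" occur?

Remote branch down [AND]: North local panel is out=occurs, Standby limit switch degraded=occurs, Lower remote link stuck=occurs → all inputs occur → occurs.
Local branch lost [OR]: Remote branch down=occurs, Aft brake faulted=occurs → at least one input occurs → occurs.
Hoist path inoperative [OR]: A gearbox is inoperative=not, Position sensor degraded=not, B wire rope malfunctions=occurs, Main hoist motor degraded=not → at least one input occurs → occurs.
Backup hoist inoperative [AND]: Outboard power feeder is out=occurs, Hoist path inoperative=occurs, Auxiliary manual crank offline=occurs, B local panel 2 lost=occurs → all inputs occur → occurs.
Dam spillway gate fails to open [AND]: Local branch lost=occurs, Backup hoist inoperative=occurs → all inputs occur → occurs.

Yes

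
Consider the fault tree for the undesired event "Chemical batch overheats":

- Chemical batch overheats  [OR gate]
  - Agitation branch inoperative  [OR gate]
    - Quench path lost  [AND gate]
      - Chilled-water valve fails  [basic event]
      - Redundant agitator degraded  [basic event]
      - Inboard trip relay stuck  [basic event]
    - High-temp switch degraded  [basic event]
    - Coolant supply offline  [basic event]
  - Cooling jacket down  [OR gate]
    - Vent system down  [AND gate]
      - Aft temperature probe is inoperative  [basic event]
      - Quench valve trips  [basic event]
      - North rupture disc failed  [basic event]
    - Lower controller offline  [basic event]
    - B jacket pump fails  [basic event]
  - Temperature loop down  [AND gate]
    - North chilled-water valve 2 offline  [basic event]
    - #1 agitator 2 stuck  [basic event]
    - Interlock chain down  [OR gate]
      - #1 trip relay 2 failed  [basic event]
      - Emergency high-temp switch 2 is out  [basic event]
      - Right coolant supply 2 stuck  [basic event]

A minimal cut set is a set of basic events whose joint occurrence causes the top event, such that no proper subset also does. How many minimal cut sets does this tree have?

Quench path lost [AND]: one cut set from each child combined → 1 × 1 × 1 = 1 cut set(s).
Agitation branch inoperative [OR]: union of children's cut sets → 3 cut set(s).
Vent system down [AND]: one cut set from each child combined → 1 × 1 × 1 = 1 cut set(s).
Cooling jacket down [OR]: union of children's cut sets → 3 cut set(s).
Interlock chain down [OR]: union of children's cut sets → 3 cut set(s).
Temperature loop down [AND]: one cut set from each child combined → 1 × 1 × 3 = 3 cut set(s).
Chemical batch overheats [OR]: union of children's cut sets → 9 cut set(s).
Minimal cut sets: {Chilled-water valve fails, Inboard trip relay stuck, Redundant agitator degraded}; {High-temp switch degraded}; {Coolant supply offline}; {Aft temperature probe is inoperative, North rupture disc failed, Quench valve trips}; {Lower controller offline}; {B jacket pump fails}; {#1 agitator 2 stuck, #1 trip relay 2 failed, North chilled-water valve 2 offline}; {#1 agitator 2 stuck, Emergency high-temp switch 2 is out, North chilled-water valve 2 offline}; {#1 agitator 2 stuck, North chilled-water valve 2 offline, Right coolant supply 2 stuck}.

9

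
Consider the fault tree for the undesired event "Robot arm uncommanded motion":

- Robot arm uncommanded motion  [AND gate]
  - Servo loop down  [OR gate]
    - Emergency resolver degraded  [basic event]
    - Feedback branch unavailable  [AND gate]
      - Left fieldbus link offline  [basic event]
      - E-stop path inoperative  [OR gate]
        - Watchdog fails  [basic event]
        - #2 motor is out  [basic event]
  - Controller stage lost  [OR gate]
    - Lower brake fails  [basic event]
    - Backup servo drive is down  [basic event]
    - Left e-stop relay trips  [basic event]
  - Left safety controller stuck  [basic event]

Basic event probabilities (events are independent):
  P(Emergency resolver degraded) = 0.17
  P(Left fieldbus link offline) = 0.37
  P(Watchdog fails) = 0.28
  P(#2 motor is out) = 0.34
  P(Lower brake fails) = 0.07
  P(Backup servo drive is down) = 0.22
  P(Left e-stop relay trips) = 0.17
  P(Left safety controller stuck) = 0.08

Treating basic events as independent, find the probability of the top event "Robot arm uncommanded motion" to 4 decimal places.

0.0105

P(E-stop path inoperative) [OR] = 1 − (1−0.28) × (1−0.34) = 0.524800
P(Feedback branch unavailable) [AND] = 0.37 × 0.524800 = 0.194176
P(Servo loop down) [OR] = 1 − (1−0.17) × (1−0.194176) = 0.331166
P(Controller stage lost) [OR] = 1 − (1−0.07) × (1−0.22) × (1−0.17) = 0.397918
P(Robot arm uncommanded motion) [AND] = 0.331166 × 0.397918 × 0.08 = 0.010542
Rounded to 4 decimal places: P(Robot arm uncommanded motion) ≈ 0.0105.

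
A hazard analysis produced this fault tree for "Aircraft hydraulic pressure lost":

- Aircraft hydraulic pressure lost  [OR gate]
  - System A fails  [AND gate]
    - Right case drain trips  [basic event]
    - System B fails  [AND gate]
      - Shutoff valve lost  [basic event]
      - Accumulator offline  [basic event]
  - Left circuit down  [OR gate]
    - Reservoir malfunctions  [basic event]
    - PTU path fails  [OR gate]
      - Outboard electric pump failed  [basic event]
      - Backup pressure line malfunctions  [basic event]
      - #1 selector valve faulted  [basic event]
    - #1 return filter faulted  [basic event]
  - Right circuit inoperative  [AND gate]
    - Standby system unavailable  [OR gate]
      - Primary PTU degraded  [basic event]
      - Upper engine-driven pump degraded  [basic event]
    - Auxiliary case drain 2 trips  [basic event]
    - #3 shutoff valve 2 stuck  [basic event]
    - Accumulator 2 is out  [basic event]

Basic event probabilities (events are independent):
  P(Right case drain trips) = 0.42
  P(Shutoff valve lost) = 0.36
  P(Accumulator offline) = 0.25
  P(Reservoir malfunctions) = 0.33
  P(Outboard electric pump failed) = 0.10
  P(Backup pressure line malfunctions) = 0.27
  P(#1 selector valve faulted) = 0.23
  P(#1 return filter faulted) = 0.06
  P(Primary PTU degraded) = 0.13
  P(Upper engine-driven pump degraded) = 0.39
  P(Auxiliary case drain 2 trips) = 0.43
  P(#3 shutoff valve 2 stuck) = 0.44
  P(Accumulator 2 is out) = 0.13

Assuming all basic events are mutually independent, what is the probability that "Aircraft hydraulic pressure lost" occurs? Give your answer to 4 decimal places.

P(System B fails) [AND] = 0.36 × 0.25 = 0.090000
P(System A fails) [AND] = 0.42 × 0.090000 = 0.037800
P(PTU path fails) [OR] = 1 − (1−0.10) × (1−0.27) × (1−0.23) = 0.494110
P(Left circuit down) [OR] = 1 − (1−0.33) × (1−0.494110) × (1−0.06) = 0.681390
P(Standby system unavailable) [OR] = 1 − (1−0.13) × (1−0.39) = 0.469300
P(Right circuit inoperative) [AND] = 0.469300 × 0.43 × 0.44 × 0.13 = 0.011543
P(Aircraft hydraulic pressure lost) [OR] = 1 − (1−0.037800) × (1−0.681390) × (1−0.011543) = 0.696972
Rounded to 4 decimal places: P(Aircraft hydraulic pressure lost) ≈ 0.6970.

0.6970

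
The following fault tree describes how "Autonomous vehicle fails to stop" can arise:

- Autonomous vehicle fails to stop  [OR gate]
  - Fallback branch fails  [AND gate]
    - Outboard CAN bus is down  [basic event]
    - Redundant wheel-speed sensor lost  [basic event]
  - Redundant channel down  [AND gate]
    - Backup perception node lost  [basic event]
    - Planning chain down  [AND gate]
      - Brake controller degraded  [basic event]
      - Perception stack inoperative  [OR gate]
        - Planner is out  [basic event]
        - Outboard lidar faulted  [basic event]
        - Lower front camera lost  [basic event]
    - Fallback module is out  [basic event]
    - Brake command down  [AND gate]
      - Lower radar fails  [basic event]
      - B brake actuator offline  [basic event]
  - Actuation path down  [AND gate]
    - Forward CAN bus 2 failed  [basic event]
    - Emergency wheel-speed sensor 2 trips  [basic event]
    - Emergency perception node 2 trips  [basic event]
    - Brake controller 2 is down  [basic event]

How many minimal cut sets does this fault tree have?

5

Fallback branch fails [AND]: one cut set from each child combined → 1 × 1 = 1 cut set(s).
Perception stack inoperative [OR]: union of children's cut sets → 3 cut set(s).
Planning chain down [AND]: one cut set from each child combined → 1 × 3 = 3 cut set(s).
Brake command down [AND]: one cut set from each child combined → 1 × 1 = 1 cut set(s).
Redundant channel down [AND]: one cut set from each child combined → 1 × 3 × 1 × 1 = 3 cut set(s).
Actuation path down [AND]: one cut set from each child combined → 1 × 1 × 1 × 1 = 1 cut set(s).
Autonomous vehicle fails to stop [OR]: union of children's cut sets → 5 cut set(s).
Minimal cut sets: {Outboard CAN bus is down, Redundant wheel-speed sensor lost}; {B brake actuator offline, Backup perception node lost, Brake controller degraded, Fallback module is out, Lower radar fails, Planner is out}; {B brake actuator offline, Backup perception node lost, Brake controller degraded, Fallback module is out, Lower radar fails, Outboard lidar faulted}; {B brake actuator offline, Backup perception node lost, Brake controller degraded, Fallback module is out, Lower front camera lost, Lower radar fails}; {Brake controller 2 is down, Emergency perception node 2 trips, Emergency wheel-speed sensor 2 trips, Forward CAN bus 2 failed}.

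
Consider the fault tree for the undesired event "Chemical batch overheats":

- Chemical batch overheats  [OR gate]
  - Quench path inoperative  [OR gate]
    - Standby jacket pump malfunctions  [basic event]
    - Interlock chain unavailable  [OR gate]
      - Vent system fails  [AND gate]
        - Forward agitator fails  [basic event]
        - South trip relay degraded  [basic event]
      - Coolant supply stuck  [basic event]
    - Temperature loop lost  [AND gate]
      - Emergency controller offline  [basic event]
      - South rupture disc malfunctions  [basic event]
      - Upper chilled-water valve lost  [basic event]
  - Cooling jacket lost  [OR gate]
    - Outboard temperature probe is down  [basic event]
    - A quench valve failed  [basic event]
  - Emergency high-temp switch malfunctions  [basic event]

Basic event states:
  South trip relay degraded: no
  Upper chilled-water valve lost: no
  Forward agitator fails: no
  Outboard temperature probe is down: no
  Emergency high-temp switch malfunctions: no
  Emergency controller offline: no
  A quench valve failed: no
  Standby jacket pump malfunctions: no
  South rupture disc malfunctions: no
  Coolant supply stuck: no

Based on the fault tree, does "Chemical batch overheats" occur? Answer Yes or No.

Vent system fails [AND]: Forward agitator fails=not, South trip relay degraded=not → not all inputs occur → does not occur.
Interlock chain unavailable [OR]: Vent system fails=not, Coolant supply stuck=not → no input occurs → does not occur.
Temperature loop lost [AND]: Emergency controller offline=not, South rupture disc malfunctions=not, Upper chilled-water valve lost=not → not all inputs occur → does not occur.
Quench path inoperative [OR]: Standby jacket pump malfunctions=not, Interlock chain unavailable=not, Temperature loop lost=not → no input occurs → does not occur.
Cooling jacket lost [OR]: Outboard temperature probe is down=not, A quench valve failed=not → no input occurs → does not occur.
Chemical batch overheats [OR]: Quench path inoperative=not, Cooling jacket lost=not, Emergency high-temp switch malfunctions=not → no input occurs → does not occur.

No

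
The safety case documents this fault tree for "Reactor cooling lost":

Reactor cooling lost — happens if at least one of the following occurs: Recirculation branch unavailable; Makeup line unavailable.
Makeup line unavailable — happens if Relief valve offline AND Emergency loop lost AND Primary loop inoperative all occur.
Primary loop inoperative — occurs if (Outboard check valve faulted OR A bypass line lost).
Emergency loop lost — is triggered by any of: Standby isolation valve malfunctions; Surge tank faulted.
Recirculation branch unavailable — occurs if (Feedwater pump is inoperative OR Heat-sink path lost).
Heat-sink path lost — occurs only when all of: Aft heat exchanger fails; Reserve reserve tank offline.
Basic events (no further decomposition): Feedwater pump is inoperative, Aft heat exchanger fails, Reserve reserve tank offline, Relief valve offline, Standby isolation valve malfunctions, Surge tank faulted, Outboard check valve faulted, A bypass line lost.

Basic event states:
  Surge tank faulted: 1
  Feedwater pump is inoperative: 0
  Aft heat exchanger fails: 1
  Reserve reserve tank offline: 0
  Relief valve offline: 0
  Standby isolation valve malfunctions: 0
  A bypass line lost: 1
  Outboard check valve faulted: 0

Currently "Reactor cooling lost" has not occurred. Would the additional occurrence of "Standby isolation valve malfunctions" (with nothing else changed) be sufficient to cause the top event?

No

Counterfactual: set "Standby isolation valve malfunctions" to occurred.
Heat-sink path lost [AND]: Aft heat exchanger fails=occurs, Reserve reserve tank offline=not → not all inputs occur → does not occur.
Recirculation branch unavailable [OR]: Feedwater pump is inoperative=not, Heat-sink path lost=not → no input occurs → does not occur.
Emergency loop lost [OR]: Standby isolation valve malfunctions=occurs, Surge tank faulted=occurs → at least one input occurs → occurs.
Primary loop inoperative [OR]: Outboard check valve faulted=not, A bypass line lost=occurs → at least one input occurs → occurs.
Makeup line unavailable [AND]: Relief valve offline=not, Emergency loop lost=occurs, Primary loop inoperative=occurs → not all inputs occur → does not occur.
Reactor cooling lost [OR]: Recirculation branch unavailable=not, Makeup line unavailable=not → no input occurs → does not occur.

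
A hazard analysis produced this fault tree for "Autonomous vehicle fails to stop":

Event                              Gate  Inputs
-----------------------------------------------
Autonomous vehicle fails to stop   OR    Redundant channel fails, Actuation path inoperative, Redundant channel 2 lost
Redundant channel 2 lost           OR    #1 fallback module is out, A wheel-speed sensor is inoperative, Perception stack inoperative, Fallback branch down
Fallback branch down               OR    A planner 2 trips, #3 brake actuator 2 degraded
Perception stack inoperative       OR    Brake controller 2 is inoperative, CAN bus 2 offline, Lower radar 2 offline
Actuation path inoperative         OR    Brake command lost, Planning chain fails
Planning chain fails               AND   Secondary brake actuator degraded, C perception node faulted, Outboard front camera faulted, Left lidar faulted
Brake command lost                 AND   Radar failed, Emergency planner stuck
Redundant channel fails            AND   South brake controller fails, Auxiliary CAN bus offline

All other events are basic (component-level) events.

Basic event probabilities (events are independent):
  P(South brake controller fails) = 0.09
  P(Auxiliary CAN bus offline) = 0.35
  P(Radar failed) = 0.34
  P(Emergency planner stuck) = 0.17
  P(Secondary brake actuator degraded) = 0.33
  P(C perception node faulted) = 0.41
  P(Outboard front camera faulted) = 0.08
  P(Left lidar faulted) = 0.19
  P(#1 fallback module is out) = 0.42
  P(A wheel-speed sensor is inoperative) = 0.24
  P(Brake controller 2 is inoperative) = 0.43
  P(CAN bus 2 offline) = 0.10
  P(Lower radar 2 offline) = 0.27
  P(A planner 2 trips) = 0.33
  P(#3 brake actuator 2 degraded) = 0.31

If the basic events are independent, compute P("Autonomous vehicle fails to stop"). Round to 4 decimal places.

0.9305

P(Redundant channel fails) [AND] = 0.09 × 0.35 = 0.031500
P(Brake command lost) [AND] = 0.34 × 0.17 = 0.057800
P(Planning chain fails) [AND] = 0.33 × 0.41 × 0.08 × 0.19 = 0.002057
P(Actuation path inoperative) [OR] = 1 − (1−0.057800) × (1−0.002057) = 0.059738
P(Perception stack inoperative) [OR] = 1 − (1−0.43) × (1−0.10) × (1−0.27) = 0.625510
P(Fallback branch down) [OR] = 1 − (1−0.33) × (1−0.31) = 0.537700
P(Redundant channel 2 lost) [OR] = 1 − (1−0.42) × (1−0.24) × (1−0.625510) × (1−0.537700) = 0.923686
P(Autonomous vehicle fails to stop) [OR] = 1 − (1−0.031500) × (1−0.059738) × (1−0.923686) = 0.930505
Rounded to 4 decimal places: P(Autonomous vehicle fails to stop) ≈ 0.9305.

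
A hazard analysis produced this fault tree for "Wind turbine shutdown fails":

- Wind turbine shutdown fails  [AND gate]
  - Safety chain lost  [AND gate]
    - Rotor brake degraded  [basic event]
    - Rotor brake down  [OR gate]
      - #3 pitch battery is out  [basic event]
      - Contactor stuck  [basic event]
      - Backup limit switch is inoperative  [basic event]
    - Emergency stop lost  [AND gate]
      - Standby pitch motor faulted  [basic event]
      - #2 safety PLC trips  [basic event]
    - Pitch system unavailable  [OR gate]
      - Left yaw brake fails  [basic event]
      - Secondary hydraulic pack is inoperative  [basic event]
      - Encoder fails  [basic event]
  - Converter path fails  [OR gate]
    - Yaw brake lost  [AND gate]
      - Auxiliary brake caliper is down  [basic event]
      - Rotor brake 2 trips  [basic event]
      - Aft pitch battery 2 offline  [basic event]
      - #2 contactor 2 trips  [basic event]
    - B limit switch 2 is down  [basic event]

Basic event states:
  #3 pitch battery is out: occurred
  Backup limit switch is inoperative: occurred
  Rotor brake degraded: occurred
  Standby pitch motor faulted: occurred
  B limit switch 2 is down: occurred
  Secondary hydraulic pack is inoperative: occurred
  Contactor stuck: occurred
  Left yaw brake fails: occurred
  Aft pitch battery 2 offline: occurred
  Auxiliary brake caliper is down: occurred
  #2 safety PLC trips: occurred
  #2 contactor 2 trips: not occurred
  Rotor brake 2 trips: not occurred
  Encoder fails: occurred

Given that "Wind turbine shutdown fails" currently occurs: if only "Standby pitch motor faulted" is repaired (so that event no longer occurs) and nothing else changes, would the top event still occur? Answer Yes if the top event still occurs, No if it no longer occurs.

Counterfactual: set "Standby pitch motor faulted" to not occurred.
Rotor brake down [OR]: #3 pitch battery is out=occurs, Contactor stuck=occurs, Backup limit switch is inoperative=occurs → at least one input occurs → occurs.
Emergency stop lost [AND]: Standby pitch motor faulted=not, #2 safety PLC trips=occurs → not all inputs occur → does not occur.
Pitch system unavailable [OR]: Left yaw brake fails=occurs, Secondary hydraulic pack is inoperative=occurs, Encoder fails=occurs → at least one input occurs → occurs.
Safety chain lost [AND]: Rotor brake degraded=occurs, Rotor brake down=occurs, Emergency stop lost=not, Pitch system unavailable=occurs → not all inputs occur → does not occur.
Yaw brake lost [AND]: Auxiliary brake caliper is down=occurs, Rotor brake 2 trips=not, Aft pitch battery 2 offline=occurs, #2 contactor 2 trips=not → not all inputs occur → does not occur.
Converter path fails [OR]: Yaw brake lost=not, B limit switch 2 is down=occurs → at least one input occurs → occurs.
Wind turbine shutdown fails [AND]: Safety chain lost=not, Converter path fails=occurs → not all inputs occur → does not occur.

No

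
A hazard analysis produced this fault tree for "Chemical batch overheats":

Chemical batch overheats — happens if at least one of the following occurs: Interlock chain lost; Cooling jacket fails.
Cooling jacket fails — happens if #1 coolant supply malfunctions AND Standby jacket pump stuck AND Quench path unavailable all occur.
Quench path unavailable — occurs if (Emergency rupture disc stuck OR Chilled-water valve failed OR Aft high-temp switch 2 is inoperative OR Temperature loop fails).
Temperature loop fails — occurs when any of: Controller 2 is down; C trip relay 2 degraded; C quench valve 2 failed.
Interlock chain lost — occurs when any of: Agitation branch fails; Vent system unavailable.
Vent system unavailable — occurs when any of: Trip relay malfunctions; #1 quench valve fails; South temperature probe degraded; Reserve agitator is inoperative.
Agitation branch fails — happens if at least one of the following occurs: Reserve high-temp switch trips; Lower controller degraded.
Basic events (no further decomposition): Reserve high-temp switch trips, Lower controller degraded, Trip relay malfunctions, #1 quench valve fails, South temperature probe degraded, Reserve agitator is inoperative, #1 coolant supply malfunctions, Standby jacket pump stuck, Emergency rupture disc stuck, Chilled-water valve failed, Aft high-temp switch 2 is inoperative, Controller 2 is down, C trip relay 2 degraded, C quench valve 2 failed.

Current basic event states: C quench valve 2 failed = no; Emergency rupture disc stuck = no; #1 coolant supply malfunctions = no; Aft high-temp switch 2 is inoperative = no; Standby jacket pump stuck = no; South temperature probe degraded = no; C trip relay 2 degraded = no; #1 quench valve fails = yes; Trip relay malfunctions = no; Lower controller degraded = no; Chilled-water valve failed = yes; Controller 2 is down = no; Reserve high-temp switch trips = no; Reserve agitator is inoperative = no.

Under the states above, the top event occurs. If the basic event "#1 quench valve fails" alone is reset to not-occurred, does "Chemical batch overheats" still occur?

Counterfactual: set "#1 quench valve fails" to not occurred.
Agitation branch fails [OR]: Reserve high-temp switch trips=not, Lower controller degraded=not → no input occurs → does not occur.
Vent system unavailable [OR]: Trip relay malfunctions=not, #1 quench valve fails=not, South temperature probe degraded=not, Reserve agitator is inoperative=not → no input occurs → does not occur.
Interlock chain lost [OR]: Agitation branch fails=not, Vent system unavailable=not → no input occurs → does not occur.
Temperature loop fails [OR]: Controller 2 is down=not, C trip relay 2 degraded=not, C quench valve 2 failed=not → no input occurs → does not occur.
Quench path unavailable [OR]: Emergency rupture disc stuck=not, Chilled-water valve failed=occurs, Aft high-temp switch 2 is inoperative=not, Temperature loop fails=not → at least one input occurs → occurs.
Cooling jacket fails [AND]: #1 coolant supply malfunctions=not, Standby jacket pump stuck=not, Quench path unavailable=occurs → not all inputs occur → does not occur.
Chemical batch overheats [OR]: Interlock chain lost=not, Cooling jacket fails=not → no input occurs → does not occur.

No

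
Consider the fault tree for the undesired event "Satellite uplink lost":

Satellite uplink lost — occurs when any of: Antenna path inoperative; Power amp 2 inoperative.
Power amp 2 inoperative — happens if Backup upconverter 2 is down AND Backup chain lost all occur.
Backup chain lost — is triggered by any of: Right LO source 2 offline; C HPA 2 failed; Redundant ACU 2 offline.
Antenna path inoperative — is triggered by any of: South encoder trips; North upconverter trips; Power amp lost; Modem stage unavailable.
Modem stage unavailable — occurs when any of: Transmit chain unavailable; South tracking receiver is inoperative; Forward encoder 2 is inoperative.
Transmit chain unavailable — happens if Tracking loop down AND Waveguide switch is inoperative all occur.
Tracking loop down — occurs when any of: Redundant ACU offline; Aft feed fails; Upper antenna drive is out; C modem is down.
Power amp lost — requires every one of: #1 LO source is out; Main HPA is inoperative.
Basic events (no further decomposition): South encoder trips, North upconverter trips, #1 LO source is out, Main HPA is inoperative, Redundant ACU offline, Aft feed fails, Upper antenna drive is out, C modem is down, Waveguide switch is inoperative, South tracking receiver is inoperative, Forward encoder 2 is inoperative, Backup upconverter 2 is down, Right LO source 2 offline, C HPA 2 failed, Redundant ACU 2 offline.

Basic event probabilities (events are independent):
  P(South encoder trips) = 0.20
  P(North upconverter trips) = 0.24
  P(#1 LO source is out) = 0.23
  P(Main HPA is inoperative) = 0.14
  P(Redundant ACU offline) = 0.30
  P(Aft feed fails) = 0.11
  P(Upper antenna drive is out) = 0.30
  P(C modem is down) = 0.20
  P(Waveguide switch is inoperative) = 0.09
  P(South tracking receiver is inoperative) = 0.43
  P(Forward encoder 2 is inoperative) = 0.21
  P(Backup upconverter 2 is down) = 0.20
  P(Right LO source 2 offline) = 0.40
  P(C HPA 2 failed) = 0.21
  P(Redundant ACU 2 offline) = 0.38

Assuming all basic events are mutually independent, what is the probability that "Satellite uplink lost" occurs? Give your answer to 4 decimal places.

P(Power amp lost) [AND] = 0.23 × 0.14 = 0.032200
P(Tracking loop down) [OR] = 1 − (1−0.30) × (1−0.11) × (1−0.30) × (1−0.20) = 0.651120
P(Transmit chain unavailable) [AND] = 0.651120 × 0.09 = 0.058601
P(Modem stage unavailable) [OR] = 1 − (1−0.058601) × (1−0.43) × (1−0.21) = 0.576088
P(Antenna path inoperative) [OR] = 1 − (1−0.20) × (1−0.24) × (1−0.032200) × (1−0.576088) = 0.750561
P(Backup chain lost) [OR] = 1 − (1−0.40) × (1−0.21) × (1−0.38) = 0.706120
P(Power amp 2 inoperative) [AND] = 0.20 × 0.706120 = 0.141224
P(Satellite uplink lost) [OR] = 1 − (1−0.750561) × (1−0.141224) = 0.785788
Rounded to 4 decimal places: P(Satellite uplink lost) ≈ 0.7858.

0.7858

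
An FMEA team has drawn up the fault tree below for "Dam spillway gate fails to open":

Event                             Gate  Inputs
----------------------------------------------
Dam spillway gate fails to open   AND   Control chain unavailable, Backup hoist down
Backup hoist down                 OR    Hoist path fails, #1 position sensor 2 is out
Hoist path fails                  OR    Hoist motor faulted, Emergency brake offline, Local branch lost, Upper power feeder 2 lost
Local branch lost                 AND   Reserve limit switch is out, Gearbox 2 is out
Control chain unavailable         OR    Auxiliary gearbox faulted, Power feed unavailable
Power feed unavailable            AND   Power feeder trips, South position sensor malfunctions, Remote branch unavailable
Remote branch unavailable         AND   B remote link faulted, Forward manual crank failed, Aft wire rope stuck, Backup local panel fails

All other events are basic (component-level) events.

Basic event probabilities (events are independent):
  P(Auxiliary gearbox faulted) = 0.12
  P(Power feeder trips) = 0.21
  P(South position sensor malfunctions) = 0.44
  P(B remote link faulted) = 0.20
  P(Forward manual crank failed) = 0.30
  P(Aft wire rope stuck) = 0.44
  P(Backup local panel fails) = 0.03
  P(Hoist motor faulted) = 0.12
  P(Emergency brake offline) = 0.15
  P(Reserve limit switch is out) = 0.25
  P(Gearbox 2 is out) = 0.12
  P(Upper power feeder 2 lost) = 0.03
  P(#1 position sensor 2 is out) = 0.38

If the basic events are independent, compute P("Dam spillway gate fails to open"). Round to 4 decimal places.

P(Remote branch unavailable) [AND] = 0.20 × 0.30 × 0.44 × 0.03 = 0.000792
P(Power feed unavailable) [AND] = 0.21 × 0.44 × 0.000792 = 0.000073
P(Control chain unavailable) [OR] = 1 − (1−0.12) × (1−0.000073) = 0.120064
P(Local branch lost) [AND] = 0.25 × 0.12 = 0.030000
P(Hoist path fails) [OR] = 1 − (1−0.12) × (1−0.15) × (1−0.030000) × (1−0.03) = 0.296207
P(Backup hoist down) [OR] = 1 − (1−0.296207) × (1−0.38) = 0.563648
P(Dam spillway gate fails to open) [AND] = 0.120064 × 0.563648 = 0.067674
Rounded to 4 decimal places: P(Dam spillway gate fails to open) ≈ 0.0677.

0.0677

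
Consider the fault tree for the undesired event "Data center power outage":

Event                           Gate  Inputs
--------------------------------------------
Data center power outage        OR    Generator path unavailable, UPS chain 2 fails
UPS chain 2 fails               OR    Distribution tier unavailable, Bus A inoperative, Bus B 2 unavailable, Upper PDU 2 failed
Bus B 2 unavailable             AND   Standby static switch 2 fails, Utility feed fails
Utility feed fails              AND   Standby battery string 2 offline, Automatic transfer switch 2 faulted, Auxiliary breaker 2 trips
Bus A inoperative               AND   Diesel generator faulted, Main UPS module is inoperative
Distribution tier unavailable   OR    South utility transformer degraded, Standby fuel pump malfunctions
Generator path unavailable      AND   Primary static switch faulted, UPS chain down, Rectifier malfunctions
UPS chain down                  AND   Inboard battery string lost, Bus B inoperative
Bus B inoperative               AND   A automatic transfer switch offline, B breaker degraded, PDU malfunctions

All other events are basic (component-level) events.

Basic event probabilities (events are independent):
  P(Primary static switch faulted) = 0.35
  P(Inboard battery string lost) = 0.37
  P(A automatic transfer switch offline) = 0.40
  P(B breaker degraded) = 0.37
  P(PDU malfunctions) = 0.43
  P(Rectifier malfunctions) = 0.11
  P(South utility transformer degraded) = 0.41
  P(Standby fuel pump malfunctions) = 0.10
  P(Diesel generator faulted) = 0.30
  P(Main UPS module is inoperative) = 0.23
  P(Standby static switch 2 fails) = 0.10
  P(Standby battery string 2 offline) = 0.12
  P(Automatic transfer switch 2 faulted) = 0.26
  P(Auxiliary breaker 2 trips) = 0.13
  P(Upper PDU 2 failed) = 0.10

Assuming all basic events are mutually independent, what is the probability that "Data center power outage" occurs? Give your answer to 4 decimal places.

0.5557

P(Bus B inoperative) [AND] = 0.40 × 0.37 × 0.43 = 0.063640
P(UPS chain down) [AND] = 0.37 × 0.063640 = 0.023547
P(Generator path unavailable) [AND] = 0.35 × 0.023547 × 0.11 = 0.000907
P(Distribution tier unavailable) [OR] = 1 − (1−0.41) × (1−0.10) = 0.469000
P(Bus A inoperative) [AND] = 0.30 × 0.23 = 0.069000
P(Utility feed fails) [AND] = 0.12 × 0.26 × 0.13 = 0.004056
P(Bus B 2 unavailable) [AND] = 0.10 × 0.004056 = 0.000406
P(UPS chain 2 fails) [OR] = 1 − (1−0.469000) × (1−0.069000) × (1−0.000406) × (1−0.10) = 0.555256
P(Data center power outage) [OR] = 1 − (1−0.000907) × (1−0.555256) = 0.555659
Rounded to 4 decimal places: P(Data center power outage) ≈ 0.5557.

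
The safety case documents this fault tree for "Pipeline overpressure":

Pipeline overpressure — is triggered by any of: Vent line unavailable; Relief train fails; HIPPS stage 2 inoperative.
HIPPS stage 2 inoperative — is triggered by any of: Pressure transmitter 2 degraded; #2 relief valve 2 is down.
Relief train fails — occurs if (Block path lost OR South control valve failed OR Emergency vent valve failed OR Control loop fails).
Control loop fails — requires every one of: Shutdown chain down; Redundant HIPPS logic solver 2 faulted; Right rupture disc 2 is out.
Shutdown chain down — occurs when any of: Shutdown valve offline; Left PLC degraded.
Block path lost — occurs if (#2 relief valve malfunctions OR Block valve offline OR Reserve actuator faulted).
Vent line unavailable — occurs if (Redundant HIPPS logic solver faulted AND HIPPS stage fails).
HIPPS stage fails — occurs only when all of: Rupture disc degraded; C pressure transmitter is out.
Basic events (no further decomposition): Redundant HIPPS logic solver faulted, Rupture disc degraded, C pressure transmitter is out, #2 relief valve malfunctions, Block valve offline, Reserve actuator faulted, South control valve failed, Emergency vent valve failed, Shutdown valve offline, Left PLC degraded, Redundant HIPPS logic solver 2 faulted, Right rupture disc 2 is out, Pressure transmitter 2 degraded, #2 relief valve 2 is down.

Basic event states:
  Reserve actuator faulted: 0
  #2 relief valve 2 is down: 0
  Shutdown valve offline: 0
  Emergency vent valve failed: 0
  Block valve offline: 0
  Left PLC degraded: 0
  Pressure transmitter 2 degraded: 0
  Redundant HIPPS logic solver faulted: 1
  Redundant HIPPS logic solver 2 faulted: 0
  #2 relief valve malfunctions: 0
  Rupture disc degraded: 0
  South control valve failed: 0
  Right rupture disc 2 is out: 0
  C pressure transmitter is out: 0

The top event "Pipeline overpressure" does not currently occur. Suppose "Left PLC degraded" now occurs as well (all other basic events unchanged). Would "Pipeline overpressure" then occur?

No

Counterfactual: set "Left PLC degraded" to occurred.
HIPPS stage fails [AND]: Rupture disc degraded=not, C pressure transmitter is out=not → not all inputs occur → does not occur.
Vent line unavailable [AND]: Redundant HIPPS logic solver faulted=occurs, HIPPS stage fails=not → not all inputs occur → does not occur.
Block path lost [OR]: #2 relief valve malfunctions=not, Block valve offline=not, Reserve actuator faulted=not → no input occurs → does not occur.
Shutdown chain down [OR]: Shutdown valve offline=not, Left PLC degraded=occurs → at least one input occurs → occurs.
Control loop fails [AND]: Shutdown chain down=occurs, Redundant HIPPS logic solver 2 faulted=not, Right rupture disc 2 is out=not → not all inputs occur → does not occur.
Relief train fails [OR]: Block path lost=not, South control valve failed=not, Emergency vent valve failed=not, Control loop fails=not → no input occurs → does not occur.
HIPPS stage 2 inoperative [OR]: Pressure transmitter 2 degraded=not, #2 relief valve 2 is down=not → no input occurs → does not occur.
Pipeline overpressure [OR]: Vent line unavailable=not, Relief train fails=not, HIPPS stage 2 inoperative=not → no input occurs → does not occur.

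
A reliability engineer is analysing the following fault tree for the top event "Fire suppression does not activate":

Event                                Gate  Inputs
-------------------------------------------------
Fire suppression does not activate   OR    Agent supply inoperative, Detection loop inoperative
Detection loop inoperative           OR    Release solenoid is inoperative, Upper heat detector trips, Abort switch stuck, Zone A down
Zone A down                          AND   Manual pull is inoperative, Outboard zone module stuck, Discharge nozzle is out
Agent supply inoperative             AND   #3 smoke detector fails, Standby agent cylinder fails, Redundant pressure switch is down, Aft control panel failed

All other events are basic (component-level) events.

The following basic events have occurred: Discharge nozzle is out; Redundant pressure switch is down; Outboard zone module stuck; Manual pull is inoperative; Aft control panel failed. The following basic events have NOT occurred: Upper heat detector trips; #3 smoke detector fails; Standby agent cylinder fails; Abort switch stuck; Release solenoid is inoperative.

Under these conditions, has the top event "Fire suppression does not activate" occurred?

Yes

Agent supply inoperative [AND]: #3 smoke detector fails=not, Standby agent cylinder fails=not, Redundant pressure switch is down=occurs, Aft control panel failed=occurs → not all inputs occur → does not occur.
Zone A down [AND]: Manual pull is inoperative=occurs, Outboard zone module stuck=occurs, Discharge nozzle is out=occurs → all inputs occur → occurs.
Detection loop inoperative [OR]: Release solenoid is inoperative=not, Upper heat detector trips=not, Abort switch stuck=not, Zone A down=occurs → at least one input occurs → occurs.
Fire suppression does not activate [OR]: Agent supply inoperative=not, Detection loop inoperative=occurs → at least one input occurs → occurs.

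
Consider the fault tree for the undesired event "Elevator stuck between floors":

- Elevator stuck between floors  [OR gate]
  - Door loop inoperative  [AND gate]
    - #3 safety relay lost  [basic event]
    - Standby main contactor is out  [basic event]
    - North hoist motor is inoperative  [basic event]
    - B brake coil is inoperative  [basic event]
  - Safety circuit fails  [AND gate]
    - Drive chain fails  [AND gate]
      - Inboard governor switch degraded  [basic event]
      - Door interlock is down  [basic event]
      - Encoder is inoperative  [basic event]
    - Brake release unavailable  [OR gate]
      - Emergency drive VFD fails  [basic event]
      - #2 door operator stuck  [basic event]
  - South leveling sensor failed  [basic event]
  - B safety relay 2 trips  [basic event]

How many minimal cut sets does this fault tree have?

5

Door loop inoperative [AND]: one cut set from each child combined → 1 × 1 × 1 × 1 = 1 cut set(s).
Drive chain fails [AND]: one cut set from each child combined → 1 × 1 × 1 = 1 cut set(s).
Brake release unavailable [OR]: union of children's cut sets → 2 cut set(s).
Safety circuit fails [AND]: one cut set from each child combined → 1 × 2 = 2 cut set(s).
Elevator stuck between floors [OR]: union of children's cut sets → 5 cut set(s).
Minimal cut sets: {#3 safety relay lost, B brake coil is inoperative, North hoist motor is inoperative, Standby main contactor is out}; {Door interlock is down, Emergency drive VFD fails, Encoder is inoperative, Inboard governor switch degraded}; {#2 door operator stuck, Door interlock is down, Encoder is inoperative, Inboard governor switch degraded}; {South leveling sensor failed}; {B safety relay 2 trips}.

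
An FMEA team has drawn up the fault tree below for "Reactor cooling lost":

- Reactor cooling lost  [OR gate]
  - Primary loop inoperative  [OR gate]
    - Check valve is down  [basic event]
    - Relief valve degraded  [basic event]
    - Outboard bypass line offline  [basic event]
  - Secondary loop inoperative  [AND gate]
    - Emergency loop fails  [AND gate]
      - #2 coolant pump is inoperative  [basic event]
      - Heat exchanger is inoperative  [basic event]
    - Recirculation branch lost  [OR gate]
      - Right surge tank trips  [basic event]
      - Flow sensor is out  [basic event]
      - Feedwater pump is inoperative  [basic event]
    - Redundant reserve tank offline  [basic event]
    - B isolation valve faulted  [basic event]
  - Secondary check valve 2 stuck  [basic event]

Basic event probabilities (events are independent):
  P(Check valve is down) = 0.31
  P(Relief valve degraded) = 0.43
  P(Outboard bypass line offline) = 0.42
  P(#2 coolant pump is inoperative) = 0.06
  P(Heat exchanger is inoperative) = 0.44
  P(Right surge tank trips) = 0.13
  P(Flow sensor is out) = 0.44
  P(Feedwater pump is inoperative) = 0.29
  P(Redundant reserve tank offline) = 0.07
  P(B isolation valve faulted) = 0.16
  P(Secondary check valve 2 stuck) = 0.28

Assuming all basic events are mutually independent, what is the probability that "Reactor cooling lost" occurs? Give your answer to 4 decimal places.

0.8358

P(Primary loop inoperative) [OR] = 1 − (1−0.31) × (1−0.43) × (1−0.42) = 0.771886
P(Emergency loop fails) [AND] = 0.06 × 0.44 = 0.026400
P(Recirculation branch lost) [OR] = 1 − (1−0.13) × (1−0.44) × (1−0.29) = 0.654088
P(Secondary loop inoperative) [AND] = 0.026400 × 0.654088 × 0.07 × 0.16 = 0.000193
P(Reactor cooling lost) [OR] = 1 − (1−0.771886) × (1−0.000193) × (1−0.28) = 0.835790
Rounded to 4 decimal places: P(Reactor cooling lost) ≈ 0.8358.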